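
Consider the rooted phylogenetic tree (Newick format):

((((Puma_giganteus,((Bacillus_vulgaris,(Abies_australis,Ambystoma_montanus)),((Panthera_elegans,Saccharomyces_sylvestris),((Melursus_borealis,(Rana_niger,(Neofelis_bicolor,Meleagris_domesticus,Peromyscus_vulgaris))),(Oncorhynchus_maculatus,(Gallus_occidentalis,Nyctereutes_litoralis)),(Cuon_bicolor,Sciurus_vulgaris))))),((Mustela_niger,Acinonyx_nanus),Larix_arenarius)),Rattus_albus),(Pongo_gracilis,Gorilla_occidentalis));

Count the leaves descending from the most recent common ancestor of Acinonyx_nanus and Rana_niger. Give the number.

The MRCA of Acinonyx_nanus and Rana_niger is the node subtending ((Puma_giganteus,((Bacillus_vulgaris,(Abies_australis,Ambystoma_montanus)),((Panthera_elegans,Saccharomyces_sylvestris),((Melursus_borealis,(Rana_niger,(Neofelis_bicolor,Meleagris_domesticus,Peromyscus_vulgaris))),(Oncorhynchus_maculatus,(Gallus_occidentalis,Nyctereutes_litoralis)),(Cuon_bicolor,Sciurus_vulgaris))))),((Mustela_niger,Acinonyx_nanus),Larix_arenarius)).
That clade contains 19 terminal taxa: Abies_australis, Acinonyx_nanus, Ambystoma_montanus, Bacillus_vulgaris, Cuon_bicolor, Gallus_occidentalis, Larix_arenarius, Meleagris_domesticus, Melursus_borealis, Mustela_niger, Neofelis_bicolor, Nyctereutes_litoralis, Oncorhynchus_maculatus, Panthera_elegans, Peromyscus_vulgaris, Puma_giganteus, Rana_niger, Saccharomyces_sylvestris, Sciurus_vulgaris.

19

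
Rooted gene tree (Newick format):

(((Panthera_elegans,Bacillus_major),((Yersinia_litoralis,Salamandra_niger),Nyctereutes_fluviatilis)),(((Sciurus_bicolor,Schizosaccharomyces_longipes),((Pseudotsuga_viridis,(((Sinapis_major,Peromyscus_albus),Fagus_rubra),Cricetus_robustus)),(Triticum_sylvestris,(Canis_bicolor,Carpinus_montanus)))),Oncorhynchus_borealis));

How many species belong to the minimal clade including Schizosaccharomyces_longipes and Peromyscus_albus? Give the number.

The MRCA of Schizosaccharomyces_longipes and Peromyscus_albus is the node subtending ((Sciurus_bicolor,Schizosaccharomyces_longipes),((Pseudotsuga_viridis,(((Sinapis_major,Peromyscus_albus),Fagus_rubra),Cricetus_robustus)),(Triticum_sylvestris,(Canis_bicolor,Carpinus_montanus)))).
That clade contains 10 terminal taxa: Canis_bicolor, Carpinus_montanus, Cricetus_robustus, Fagus_rubra, Peromyscus_albus, Pseudotsuga_viridis, Schizosaccharomyces_longipes, Sciurus_bicolor, Sinapis_major, Triticum_sylvestris.

10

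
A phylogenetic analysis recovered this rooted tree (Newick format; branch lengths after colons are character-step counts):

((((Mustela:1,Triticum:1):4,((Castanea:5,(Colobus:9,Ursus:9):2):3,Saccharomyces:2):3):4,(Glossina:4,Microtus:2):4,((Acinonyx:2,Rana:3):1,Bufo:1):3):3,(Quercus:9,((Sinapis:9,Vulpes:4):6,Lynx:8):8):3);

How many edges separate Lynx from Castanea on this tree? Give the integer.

The MRCA of Lynx and Castanea is the root of the tree.
From Lynx up to that node: 3 branches. From Castanea up to the same node: 5 branches. Total: 3 + 5 = 8.

8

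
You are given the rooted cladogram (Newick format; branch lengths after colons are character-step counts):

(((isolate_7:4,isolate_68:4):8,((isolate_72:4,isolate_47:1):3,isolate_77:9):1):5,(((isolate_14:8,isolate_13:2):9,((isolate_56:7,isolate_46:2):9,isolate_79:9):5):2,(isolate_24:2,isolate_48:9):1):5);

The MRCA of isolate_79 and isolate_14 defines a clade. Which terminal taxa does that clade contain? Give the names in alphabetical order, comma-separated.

isolate_13, isolate_14, isolate_46, isolate_56, isolate_79

Tracing isolate_79: it sits inside ((isolate_56,isolate_46),isolate_79).
Tracing isolate_14: it sits inside (isolate_14,isolate_13).
The smallest clade enclosing both is ((isolate_14,isolate_13),((isolate_56,isolate_46),isolate_79)); the answer is its 5 terminal taxa in alphabetical order.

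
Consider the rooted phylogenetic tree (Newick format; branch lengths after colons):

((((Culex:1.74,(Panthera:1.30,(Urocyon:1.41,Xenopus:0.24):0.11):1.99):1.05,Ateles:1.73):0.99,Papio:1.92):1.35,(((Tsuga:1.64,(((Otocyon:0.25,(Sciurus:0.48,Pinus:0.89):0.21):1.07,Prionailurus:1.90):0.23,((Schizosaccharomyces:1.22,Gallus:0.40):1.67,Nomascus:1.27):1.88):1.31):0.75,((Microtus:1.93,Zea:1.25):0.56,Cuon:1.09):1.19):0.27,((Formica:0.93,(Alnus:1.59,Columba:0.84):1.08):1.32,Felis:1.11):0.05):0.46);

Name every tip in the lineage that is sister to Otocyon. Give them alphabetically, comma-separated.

Pinus, Sciurus

Otocyon attaches to the tree at the node subtending (Otocyon,(Sciurus,Pinus)).
The other lineage descending from that same node — the sister group — is (Sciurus,Pinus); its 2 tips in alphabetical order are the answer.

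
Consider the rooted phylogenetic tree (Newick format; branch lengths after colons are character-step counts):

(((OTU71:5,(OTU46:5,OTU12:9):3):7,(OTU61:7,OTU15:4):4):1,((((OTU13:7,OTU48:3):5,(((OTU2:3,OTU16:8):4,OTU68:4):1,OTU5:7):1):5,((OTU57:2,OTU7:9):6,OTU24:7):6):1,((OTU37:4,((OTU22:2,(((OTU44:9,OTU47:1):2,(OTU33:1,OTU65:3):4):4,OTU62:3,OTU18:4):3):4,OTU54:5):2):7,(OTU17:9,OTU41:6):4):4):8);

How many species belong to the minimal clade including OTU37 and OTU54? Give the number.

The MRCA of OTU37 and OTU54 is the node subtending (OTU37,((OTU22,(((OTU44,OTU47),(OTU33,OTU65)),OTU62,OTU18)),OTU54)).
That clade contains 9 terminal taxa: OTU18, OTU22, OTU33, OTU37, OTU44, OTU47, OTU54, OTU62, OTU65.

9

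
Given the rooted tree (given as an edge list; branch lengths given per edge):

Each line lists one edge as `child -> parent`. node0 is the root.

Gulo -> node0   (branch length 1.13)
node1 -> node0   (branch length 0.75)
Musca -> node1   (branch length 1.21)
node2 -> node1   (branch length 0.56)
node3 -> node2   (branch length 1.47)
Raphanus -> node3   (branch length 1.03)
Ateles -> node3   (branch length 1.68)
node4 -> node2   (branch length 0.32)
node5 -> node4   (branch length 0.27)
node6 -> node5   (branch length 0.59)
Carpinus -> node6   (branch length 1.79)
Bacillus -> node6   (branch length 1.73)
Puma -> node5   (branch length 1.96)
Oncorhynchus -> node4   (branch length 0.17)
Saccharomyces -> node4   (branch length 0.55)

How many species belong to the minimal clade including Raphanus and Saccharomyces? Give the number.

7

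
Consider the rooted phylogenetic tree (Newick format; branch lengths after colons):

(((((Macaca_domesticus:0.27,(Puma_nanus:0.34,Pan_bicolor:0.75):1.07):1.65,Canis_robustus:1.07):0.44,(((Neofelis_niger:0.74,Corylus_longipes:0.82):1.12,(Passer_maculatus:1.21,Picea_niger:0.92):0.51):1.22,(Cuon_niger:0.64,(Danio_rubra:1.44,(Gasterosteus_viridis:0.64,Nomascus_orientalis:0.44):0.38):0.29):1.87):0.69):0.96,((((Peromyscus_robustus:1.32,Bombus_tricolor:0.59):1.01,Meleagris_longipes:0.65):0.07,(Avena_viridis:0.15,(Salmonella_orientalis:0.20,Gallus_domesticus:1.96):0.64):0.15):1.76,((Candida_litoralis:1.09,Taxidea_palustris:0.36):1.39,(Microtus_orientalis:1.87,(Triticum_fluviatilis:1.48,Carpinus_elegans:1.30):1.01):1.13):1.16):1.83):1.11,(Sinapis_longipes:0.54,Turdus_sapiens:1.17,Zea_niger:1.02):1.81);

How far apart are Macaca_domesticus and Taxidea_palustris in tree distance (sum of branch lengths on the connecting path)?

8.06

The path runs Macaca_domesticus → … → MRCA → … → Taxidea_palustris; the MRCA is the node subtending ((((Macaca_domesticus,(Puma_nanus,Pan_bicolor)),Canis_robustus),(((Neofelis_niger,Corylus_longipes),(Passer_maculatus,Picea_niger)),(Cuon_niger,(Danio_rubra,(Gasterosteus_viridis,Nomascus_orientalis))))),((((Peromyscus_robustus,Bombus_tricolor),Meleagris_longipes),(Avena_viridis,(Salmonella_orientalis,Gallus_domesticus))),((Candida_litoralis,Taxidea_palustris),(Microtus_orientalis,(Triticum_fluviatilis,Carpinus_elegans))))).
Branch lengths along that path: 0.27 + 1.65 + 0.44 + 0.96 + 1.83 + 1.16 + 1.39 + 0.36 = 8.06.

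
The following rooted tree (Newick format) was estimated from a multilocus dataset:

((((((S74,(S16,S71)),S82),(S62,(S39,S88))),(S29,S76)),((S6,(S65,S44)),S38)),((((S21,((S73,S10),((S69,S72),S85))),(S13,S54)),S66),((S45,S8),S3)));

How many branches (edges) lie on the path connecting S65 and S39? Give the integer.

The MRCA of S65 and S39 is the node subtending (((((S74,(S16,S71)),S82),(S62,(S39,S88))),(S29,S76)),((S6,(S65,S44)),S38)).
From S65 up to that node: 4 branches. From S39 up to the same node: 5 branches. Total: 4 + 5 = 9.

9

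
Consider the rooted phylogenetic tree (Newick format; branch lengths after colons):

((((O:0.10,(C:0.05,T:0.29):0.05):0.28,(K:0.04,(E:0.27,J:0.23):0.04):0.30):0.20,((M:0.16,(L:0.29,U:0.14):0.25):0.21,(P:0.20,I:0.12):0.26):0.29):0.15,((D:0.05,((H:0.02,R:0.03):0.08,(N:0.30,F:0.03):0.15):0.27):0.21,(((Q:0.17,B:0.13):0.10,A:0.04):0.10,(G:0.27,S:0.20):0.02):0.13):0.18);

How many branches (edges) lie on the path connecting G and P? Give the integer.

The MRCA of G and P is the root of the tree.
From G up to that node: 4 branches. From P up to the same node: 4 branches. Total: 4 + 4 = 8.

8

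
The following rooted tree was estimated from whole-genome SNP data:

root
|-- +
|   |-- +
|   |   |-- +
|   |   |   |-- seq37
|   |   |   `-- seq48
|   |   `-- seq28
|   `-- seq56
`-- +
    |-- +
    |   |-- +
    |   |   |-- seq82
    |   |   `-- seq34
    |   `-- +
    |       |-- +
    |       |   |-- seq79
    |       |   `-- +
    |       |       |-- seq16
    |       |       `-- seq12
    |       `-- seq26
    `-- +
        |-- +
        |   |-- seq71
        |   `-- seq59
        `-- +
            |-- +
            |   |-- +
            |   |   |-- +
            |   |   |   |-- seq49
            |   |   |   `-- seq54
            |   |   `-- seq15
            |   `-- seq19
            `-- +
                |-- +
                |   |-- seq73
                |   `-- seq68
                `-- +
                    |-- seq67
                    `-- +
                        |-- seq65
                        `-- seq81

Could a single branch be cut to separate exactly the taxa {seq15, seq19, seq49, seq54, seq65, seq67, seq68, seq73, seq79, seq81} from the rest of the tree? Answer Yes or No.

The MRCA of the listed taxa subtends (((seq82,seq34),((seq79,(seq16,seq12)),seq26)),((seq71,seq59),((((seq49,seq54),seq15),seq19),((seq73,seq68),(seq67,(seq65,seq81)))))).
That clade also contains seq12, seq16, seq26, seq34, seq59, seq71, seq82, which are not in the proposed group, so the group is not monophyletic.

No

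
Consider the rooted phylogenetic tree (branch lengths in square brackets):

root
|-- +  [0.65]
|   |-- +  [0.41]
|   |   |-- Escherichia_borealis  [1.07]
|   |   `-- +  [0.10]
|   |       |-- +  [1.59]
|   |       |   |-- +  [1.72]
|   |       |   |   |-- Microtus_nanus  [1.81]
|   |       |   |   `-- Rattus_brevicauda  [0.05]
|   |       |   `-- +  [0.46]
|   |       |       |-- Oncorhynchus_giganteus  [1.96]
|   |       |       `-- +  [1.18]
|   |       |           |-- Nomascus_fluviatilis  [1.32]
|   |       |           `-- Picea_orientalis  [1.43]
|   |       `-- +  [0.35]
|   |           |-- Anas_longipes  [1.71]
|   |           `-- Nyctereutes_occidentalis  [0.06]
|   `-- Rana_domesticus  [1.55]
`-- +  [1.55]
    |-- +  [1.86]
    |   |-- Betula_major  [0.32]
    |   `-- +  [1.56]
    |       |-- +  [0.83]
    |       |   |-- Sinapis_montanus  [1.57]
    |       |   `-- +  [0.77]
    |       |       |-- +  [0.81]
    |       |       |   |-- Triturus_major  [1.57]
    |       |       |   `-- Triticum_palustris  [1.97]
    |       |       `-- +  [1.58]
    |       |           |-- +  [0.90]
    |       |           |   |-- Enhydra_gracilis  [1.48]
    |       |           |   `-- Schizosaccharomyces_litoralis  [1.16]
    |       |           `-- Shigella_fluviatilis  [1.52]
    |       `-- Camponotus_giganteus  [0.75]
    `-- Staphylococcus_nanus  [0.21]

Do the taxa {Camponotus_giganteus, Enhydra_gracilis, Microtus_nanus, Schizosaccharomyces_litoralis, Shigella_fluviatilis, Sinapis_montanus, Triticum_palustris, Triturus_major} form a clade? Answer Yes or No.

The MRCA of the listed taxa is the root, so the smallest clade containing them is the whole tree.
That clade also contains Anas_longipes, Betula_major, Escherichia_borealis, Nomascus_fluviatilis, Nyctereutes_occidentalis, Oncorhynchus_giganteus, Picea_orientalis, Rana_domesticus, Rattus_brevicauda, Staphylococcus_nanus, which are not in the proposed group, so the group is not monophyletic.

No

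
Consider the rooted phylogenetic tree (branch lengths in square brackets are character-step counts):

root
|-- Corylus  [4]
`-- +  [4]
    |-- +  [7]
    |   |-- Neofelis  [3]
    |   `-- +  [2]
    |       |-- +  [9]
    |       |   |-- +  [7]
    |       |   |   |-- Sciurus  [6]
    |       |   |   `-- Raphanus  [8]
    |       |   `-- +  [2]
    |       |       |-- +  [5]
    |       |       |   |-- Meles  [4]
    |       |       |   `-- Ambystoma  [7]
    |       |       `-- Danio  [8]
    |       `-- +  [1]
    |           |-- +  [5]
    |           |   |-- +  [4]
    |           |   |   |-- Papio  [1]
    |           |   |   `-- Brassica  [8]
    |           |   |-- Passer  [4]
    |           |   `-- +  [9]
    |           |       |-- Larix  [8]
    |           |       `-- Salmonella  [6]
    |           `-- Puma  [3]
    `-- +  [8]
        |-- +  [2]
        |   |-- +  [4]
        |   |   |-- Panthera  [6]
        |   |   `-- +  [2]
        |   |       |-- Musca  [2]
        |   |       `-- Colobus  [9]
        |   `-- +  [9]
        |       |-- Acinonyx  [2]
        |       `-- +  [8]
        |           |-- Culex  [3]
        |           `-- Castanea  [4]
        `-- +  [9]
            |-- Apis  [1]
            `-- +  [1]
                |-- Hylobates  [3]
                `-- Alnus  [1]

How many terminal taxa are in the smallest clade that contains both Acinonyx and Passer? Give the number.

The MRCA of Acinonyx and Passer is the node subtending ((Neofelis,(((Sciurus,Raphanus),((Meles,Ambystoma),Danio)),(((Papio,Brassica),Passer,(Larix,Salmonella)),Puma))),(((Panthera,(Musca,Colobus)),(Acinonyx,(Culex,Castanea))),(Apis,(Hylobates,Alnus)))).
That clade contains 21 terminal taxa: Acinonyx, Alnus, Ambystoma, Apis, Brassica, Castanea, Colobus, Culex, Danio, Hylobates, Larix, Meles, Musca, Neofelis, Panthera, Papio, Passer, Puma, Raphanus, Salmonella, Sciurus.

21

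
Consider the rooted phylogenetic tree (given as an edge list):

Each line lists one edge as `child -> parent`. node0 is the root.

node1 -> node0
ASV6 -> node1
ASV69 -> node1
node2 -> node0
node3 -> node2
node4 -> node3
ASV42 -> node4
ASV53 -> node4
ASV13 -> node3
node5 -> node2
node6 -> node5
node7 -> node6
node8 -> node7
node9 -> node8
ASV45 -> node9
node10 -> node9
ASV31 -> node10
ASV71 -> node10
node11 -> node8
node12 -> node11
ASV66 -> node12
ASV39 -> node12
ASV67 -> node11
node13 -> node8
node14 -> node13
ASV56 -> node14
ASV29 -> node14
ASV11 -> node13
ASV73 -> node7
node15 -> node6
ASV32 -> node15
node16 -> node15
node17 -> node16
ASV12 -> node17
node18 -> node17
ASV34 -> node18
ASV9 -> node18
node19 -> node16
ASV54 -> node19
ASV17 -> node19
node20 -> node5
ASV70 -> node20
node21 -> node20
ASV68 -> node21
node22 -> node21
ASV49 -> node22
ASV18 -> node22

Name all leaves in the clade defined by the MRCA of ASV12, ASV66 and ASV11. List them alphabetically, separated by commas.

ASV11, ASV12, ASV17, ASV29, ASV31, ASV32, ASV34, ASV39, ASV45, ASV54, ASV56, ASV66, ASV67, ASV71, ASV73, ASV9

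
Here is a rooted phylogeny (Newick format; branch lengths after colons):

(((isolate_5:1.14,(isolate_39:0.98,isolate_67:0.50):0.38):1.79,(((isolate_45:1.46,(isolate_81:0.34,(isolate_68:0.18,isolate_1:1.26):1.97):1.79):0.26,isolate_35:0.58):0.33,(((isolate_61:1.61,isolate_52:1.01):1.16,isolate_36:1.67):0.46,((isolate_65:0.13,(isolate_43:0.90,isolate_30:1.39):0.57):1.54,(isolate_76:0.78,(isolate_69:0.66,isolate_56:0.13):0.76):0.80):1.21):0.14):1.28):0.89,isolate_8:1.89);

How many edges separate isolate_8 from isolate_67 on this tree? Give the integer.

5

The MRCA of isolate_8 and isolate_67 is the root of the tree.
From isolate_8 up to that node: 1 branch. From isolate_67 up to the same node: 4 branches. Total: 1 + 4 = 5.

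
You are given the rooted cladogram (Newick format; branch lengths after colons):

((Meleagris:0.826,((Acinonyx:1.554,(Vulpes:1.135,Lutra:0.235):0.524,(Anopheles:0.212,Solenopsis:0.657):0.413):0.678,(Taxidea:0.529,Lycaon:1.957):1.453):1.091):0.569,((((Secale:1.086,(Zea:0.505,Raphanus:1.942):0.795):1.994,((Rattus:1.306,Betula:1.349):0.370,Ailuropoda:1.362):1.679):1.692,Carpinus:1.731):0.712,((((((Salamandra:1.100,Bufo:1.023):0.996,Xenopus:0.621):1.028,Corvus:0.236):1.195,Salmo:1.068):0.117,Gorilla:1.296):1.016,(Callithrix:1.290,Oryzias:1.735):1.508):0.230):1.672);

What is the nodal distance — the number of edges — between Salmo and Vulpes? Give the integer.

10

The MRCA of Salmo and Vulpes is the root of the tree.
From Salmo up to that node: 5 branches. From Vulpes up to the same node: 5 branches. Total: 5 + 5 = 10.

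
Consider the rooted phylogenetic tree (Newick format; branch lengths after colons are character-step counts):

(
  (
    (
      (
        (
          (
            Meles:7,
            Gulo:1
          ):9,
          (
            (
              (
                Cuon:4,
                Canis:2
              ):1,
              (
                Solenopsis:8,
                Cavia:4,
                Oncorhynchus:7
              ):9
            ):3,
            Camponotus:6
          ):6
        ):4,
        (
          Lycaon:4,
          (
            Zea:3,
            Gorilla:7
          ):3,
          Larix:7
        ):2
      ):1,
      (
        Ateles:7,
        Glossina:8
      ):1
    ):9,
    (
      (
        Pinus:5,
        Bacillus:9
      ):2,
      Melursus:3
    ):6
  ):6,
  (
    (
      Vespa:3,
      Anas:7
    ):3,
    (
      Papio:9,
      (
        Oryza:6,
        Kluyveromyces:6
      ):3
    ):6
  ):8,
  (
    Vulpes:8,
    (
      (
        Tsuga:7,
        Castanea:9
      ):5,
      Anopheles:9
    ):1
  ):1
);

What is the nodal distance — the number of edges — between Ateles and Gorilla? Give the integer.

6

The MRCA of Ateles and Gorilla is the node subtending ((((Meles,Gulo),(((Cuon,Canis),(Solenopsis,Cavia,Oncorhynchus)),Camponotus)),(Lycaon,(Zea,Gorilla),Larix)),(Ateles,Glossina)).
From Ateles up to that node: 2 branches. From Gorilla up to the same node: 4 branches. Total: 2 + 4 = 6.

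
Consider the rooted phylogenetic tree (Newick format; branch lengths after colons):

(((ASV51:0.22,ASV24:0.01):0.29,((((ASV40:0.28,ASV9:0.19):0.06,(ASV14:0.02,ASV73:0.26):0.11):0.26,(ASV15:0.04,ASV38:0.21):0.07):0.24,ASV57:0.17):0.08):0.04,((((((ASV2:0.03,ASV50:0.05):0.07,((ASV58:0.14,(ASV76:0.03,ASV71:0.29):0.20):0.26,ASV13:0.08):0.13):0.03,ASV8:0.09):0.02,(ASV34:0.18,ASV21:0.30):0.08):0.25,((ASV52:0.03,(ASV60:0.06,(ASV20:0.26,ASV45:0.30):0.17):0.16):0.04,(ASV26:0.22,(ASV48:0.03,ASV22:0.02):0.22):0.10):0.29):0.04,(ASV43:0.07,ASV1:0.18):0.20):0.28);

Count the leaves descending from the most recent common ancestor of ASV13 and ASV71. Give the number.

4

The MRCA of ASV13 and ASV71 is the node subtending ((ASV58,(ASV76,ASV71)),ASV13).
That clade contains 4 terminal taxa: ASV13, ASV58, ASV71, ASV76.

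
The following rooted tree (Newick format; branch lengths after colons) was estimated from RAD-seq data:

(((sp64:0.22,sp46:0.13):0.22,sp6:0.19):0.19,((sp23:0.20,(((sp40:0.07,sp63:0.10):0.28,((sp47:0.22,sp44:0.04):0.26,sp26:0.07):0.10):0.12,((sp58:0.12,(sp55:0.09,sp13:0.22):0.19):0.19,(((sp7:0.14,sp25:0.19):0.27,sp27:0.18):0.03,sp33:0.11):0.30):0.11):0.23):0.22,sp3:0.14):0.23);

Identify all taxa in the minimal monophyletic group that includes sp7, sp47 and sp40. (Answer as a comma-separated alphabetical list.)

Tracing sp7: it sits inside (sp7,sp25).
Tracing sp47: it sits inside (sp47,sp44).
Tracing sp40: it sits inside (sp40,sp63).
The smallest clade enclosing all 3 is (((sp40,sp63),((sp47,sp44),sp26)),((sp58,(sp55,sp13)),(((sp7,sp25),sp27),sp33))); the answer is its 12 terminal taxa in alphabetical order.

sp13, sp25, sp26, sp27, sp33, sp40, sp44, sp47, sp55, sp58, sp63, sp7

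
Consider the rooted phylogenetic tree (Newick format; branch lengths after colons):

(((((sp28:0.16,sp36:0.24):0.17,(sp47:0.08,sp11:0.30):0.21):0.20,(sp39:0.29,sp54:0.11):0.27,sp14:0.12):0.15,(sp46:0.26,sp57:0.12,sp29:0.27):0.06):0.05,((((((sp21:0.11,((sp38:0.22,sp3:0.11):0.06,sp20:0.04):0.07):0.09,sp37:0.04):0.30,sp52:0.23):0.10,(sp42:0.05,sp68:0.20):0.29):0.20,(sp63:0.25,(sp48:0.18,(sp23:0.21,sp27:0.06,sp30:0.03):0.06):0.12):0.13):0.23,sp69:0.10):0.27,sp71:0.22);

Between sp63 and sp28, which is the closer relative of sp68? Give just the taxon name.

The MRCA of sp68 and sp63 subtends (((((sp21,((sp38,sp3),sp20)),sp37),sp52),(sp42,sp68)),(sp63,(sp48,(sp23,sp27,sp30)))) (13 taxa).
The MRCA of sp68 and sp28 is the root, subtending the entire tree (25 taxa).
The first is nested inside the second, so sp68 shares a more recent common ancestor with sp63.

sp63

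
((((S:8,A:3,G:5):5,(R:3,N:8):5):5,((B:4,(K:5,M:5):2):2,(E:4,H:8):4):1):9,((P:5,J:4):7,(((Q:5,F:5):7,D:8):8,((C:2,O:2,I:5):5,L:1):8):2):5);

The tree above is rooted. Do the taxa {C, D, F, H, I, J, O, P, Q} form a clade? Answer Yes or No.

No

The MRCA of the listed taxa is the root, so the smallest clade containing them is the whole tree.
That clade also contains A, B, E, G, K, L, M, N, R, S, which are not in the proposed group, so the group is not monophyletic.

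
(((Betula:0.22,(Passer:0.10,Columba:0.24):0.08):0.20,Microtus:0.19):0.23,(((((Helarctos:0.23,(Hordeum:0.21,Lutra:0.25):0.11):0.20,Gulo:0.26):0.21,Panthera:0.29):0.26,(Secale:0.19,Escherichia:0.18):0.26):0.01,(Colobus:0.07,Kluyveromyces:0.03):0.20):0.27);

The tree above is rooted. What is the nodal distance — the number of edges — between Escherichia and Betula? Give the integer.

7

The MRCA of Escherichia and Betula is the root of the tree.
From Escherichia up to that node: 4 branches. From Betula up to the same node: 3 branches. Total: 4 + 3 = 7.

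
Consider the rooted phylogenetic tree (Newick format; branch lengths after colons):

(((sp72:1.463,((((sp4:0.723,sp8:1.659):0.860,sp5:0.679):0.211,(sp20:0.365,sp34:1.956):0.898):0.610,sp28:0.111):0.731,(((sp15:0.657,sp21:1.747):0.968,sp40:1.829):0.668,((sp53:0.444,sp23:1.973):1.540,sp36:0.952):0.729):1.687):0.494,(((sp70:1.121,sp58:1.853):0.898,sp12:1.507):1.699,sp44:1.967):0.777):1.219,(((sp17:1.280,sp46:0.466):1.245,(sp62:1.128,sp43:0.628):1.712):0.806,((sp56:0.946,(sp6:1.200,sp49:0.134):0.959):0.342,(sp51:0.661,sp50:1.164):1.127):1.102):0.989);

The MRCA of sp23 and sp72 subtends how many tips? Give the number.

The MRCA of sp23 and sp72 is the node subtending (sp72,((((sp4,sp8),sp5),(sp20,sp34)),sp28),(((sp15,sp21),sp40),((sp53,sp23),sp36))).
That clade contains 13 terminal taxa: sp15, sp20, sp21, sp23, sp28, sp34, sp36, sp4, sp40, sp5, sp53, sp72, sp8.

13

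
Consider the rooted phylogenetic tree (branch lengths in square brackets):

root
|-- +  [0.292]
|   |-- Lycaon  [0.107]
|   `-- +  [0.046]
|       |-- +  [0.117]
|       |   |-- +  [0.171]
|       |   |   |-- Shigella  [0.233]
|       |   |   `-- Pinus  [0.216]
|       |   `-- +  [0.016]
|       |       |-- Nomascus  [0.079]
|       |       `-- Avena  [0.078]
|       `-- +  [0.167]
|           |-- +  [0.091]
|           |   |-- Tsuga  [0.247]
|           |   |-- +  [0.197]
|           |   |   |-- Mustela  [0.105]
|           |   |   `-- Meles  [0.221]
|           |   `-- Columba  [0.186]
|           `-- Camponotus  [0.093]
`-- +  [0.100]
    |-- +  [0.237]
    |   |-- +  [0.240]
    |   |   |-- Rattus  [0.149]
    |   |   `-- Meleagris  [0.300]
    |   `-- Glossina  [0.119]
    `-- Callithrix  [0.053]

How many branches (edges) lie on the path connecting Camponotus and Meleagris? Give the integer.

8

The MRCA of Camponotus and Meleagris is the root of the tree.
From Camponotus up to that node: 4 branches. From Meleagris up to the same node: 4 branches. Total: 4 + 4 = 8.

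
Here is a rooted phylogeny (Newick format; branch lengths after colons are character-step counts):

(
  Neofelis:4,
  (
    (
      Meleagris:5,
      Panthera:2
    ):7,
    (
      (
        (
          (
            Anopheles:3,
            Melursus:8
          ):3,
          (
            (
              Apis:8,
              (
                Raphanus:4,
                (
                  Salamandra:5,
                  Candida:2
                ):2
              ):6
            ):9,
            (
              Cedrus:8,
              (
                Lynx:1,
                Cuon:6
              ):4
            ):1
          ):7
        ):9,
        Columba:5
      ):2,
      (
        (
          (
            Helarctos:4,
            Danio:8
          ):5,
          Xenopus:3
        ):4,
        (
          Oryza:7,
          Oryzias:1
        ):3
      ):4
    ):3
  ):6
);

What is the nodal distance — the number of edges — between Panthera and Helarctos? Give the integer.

7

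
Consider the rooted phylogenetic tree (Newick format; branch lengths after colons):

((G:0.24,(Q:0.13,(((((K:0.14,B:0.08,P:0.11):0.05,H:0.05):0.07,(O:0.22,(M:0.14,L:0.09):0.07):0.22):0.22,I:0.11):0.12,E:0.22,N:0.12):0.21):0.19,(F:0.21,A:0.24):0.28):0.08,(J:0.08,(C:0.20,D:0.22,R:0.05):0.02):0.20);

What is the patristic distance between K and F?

The path runs K → … → MRCA → … → F; the MRCA is the node subtending (G,(Q,(((((K,B,P),H),(O,(M,L))),I),E,N)),(F,A)).
Branch lengths along that path: 0.14 + 0.05 + 0.07 + 0.22 + 0.12 + 0.21 + 0.19 + 0.28 + 0.21 = 1.49.

1.49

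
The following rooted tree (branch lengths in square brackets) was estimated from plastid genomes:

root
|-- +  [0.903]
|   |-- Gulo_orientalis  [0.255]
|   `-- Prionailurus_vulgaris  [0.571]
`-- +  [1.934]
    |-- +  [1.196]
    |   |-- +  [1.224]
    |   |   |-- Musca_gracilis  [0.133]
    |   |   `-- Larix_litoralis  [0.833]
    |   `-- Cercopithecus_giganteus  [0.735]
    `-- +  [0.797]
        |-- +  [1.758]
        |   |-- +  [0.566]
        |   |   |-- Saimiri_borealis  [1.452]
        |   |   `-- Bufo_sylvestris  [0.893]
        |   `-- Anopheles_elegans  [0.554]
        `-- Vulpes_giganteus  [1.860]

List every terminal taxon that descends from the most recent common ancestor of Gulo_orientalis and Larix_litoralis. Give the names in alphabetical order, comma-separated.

Anopheles_elegans, Bufo_sylvestris, Cercopithecus_giganteus, Gulo_orientalis, Larix_litoralis, Musca_gracilis, Prionailurus_vulgaris, Saimiri_borealis, Vulpes_giganteus

Tracing Gulo_orientalis: it sits inside (Gulo_orientalis,Prionailurus_vulgaris).
Tracing Larix_litoralis: it sits inside (Musca_gracilis,Larix_litoralis).
The smallest clade enclosing both is the whole tree (their MRCA is the root), so the answer is all 9 tips in alphabetical order.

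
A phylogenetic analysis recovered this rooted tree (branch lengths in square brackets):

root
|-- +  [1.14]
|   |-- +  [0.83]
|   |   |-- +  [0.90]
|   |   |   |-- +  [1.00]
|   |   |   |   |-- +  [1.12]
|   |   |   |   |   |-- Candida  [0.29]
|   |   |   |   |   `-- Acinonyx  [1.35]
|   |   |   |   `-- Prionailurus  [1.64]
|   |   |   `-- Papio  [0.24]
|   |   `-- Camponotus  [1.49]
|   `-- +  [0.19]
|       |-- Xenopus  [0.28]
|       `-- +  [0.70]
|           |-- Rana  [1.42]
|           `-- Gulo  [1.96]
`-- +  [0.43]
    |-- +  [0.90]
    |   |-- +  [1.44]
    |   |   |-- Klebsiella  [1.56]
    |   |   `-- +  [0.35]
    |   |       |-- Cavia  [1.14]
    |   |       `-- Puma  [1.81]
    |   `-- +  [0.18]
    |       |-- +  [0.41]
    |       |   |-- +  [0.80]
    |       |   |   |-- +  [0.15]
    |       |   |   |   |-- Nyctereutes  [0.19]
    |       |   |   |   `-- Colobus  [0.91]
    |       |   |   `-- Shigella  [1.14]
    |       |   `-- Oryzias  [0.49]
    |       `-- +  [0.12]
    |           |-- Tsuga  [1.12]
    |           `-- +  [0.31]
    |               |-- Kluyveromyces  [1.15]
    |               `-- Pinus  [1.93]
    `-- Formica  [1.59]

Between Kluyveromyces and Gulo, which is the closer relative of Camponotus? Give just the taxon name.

The MRCA of Camponotus and Gulo subtends (((((Candida,Acinonyx),Prionailurus),Papio),Camponotus),(Xenopus,(Rana,Gulo))) (8 taxa).
The MRCA of Camponotus and Kluyveromyces is the root, subtending the entire tree (19 taxa).
The first is nested inside the second, so Camponotus shares a more recent common ancestor with Gulo.

Gulo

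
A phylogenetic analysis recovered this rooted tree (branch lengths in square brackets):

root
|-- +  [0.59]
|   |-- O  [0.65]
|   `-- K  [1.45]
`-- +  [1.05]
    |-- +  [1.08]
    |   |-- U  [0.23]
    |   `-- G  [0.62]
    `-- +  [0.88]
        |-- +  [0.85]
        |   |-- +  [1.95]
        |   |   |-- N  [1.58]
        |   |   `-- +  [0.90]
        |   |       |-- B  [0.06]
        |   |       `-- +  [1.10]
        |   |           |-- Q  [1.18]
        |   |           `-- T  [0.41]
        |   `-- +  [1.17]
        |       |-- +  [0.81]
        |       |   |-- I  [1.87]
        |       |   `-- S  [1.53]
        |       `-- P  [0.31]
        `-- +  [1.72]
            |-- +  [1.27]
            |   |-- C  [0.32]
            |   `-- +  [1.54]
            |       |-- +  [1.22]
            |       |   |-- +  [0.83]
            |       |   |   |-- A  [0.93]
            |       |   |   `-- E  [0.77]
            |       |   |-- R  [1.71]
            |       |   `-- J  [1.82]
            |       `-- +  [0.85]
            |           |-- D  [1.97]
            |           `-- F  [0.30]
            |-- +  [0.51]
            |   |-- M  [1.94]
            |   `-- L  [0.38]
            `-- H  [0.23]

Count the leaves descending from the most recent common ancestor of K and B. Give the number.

The MRCA of K and B is the root, so the clade is the entire tree.
That clade contains 21 terminal taxa: A, B, C, D, E, F, G, H, I, J, K, L, M, N, O, P, Q, R, S, T, U.

21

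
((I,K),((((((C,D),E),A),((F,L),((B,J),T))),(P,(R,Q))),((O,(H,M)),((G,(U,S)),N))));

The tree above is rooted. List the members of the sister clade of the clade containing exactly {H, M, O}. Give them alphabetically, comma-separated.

G, N, S, U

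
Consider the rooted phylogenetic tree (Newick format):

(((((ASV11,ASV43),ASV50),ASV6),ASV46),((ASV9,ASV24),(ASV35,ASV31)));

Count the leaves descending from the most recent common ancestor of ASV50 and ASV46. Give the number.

The MRCA of ASV50 and ASV46 is the node subtending ((((ASV11,ASV43),ASV50),ASV6),ASV46).
That clade contains 5 terminal taxa: ASV11, ASV43, ASV46, ASV50, ASV6.

5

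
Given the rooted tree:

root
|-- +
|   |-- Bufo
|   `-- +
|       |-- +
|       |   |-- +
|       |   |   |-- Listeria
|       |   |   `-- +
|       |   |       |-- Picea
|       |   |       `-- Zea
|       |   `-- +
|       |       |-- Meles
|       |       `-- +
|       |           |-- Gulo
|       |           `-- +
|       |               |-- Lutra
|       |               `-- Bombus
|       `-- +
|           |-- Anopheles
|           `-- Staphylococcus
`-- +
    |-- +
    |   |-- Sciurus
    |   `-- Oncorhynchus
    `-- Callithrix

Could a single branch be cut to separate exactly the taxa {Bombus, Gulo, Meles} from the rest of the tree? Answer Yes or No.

The MRCA of the listed taxa subtends (Meles,(Gulo,(Lutra,Bombus))).
That clade also contains Lutra, which is not in the proposed group, so the group is not monophyletic.

No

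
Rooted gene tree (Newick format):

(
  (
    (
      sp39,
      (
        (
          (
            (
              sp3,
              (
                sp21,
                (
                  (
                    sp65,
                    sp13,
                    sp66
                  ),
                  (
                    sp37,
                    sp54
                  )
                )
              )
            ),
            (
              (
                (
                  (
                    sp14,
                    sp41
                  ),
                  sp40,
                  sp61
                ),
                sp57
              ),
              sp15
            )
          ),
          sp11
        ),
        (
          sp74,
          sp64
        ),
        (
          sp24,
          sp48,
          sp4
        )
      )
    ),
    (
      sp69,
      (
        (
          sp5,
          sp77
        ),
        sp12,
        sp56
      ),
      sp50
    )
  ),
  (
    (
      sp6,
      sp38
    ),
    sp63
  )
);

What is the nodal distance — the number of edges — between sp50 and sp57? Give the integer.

The MRCA of sp50 and sp57 is the node subtending ((sp39,((((sp3,(sp21,((sp65,sp13,sp66),(sp37,sp54)))),((((sp14,sp41),sp40,sp61),sp57),sp15)),sp11),(sp74,sp64),(sp24,sp48,sp4))),(sp69,((sp5,sp77),sp12,sp56),sp50)).
From sp50 up to that node: 2 branches. From sp57 up to the same node: 7 branches. Total: 2 + 7 = 9.

9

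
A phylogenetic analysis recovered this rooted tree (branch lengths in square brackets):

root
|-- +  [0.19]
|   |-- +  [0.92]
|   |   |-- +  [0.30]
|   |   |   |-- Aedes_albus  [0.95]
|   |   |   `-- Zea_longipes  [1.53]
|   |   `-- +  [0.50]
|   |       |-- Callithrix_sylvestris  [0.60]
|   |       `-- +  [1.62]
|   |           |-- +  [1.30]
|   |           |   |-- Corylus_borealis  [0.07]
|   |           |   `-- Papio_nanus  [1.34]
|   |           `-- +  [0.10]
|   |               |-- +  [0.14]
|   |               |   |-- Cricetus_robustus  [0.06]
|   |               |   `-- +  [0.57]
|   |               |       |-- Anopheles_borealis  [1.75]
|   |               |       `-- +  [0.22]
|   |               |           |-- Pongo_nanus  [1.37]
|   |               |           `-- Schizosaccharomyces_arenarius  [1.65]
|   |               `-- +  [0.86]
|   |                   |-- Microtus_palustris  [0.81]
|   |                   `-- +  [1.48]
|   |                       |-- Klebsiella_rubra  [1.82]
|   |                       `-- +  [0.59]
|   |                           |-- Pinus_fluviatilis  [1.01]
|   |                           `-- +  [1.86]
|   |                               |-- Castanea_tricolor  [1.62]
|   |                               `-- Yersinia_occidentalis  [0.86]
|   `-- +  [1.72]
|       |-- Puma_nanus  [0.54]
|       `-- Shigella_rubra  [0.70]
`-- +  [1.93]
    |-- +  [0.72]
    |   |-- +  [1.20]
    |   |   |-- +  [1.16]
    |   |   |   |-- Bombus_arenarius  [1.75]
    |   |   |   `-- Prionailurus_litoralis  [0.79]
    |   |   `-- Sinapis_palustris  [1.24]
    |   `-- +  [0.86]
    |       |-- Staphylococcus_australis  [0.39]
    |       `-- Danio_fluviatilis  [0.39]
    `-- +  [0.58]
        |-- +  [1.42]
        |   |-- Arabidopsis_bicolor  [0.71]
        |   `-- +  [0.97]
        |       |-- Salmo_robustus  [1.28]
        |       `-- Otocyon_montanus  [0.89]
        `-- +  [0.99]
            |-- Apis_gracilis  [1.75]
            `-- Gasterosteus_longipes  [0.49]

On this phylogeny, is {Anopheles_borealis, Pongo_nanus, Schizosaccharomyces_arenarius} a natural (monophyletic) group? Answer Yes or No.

Yes

The most recent common ancestor of these taxa subtends (Anopheles_borealis,(Pongo_nanus,Schizosaccharomyces_arenarius)).
That clade has exactly 3 tips — every listed taxon and nothing else — so the group is monophyletic.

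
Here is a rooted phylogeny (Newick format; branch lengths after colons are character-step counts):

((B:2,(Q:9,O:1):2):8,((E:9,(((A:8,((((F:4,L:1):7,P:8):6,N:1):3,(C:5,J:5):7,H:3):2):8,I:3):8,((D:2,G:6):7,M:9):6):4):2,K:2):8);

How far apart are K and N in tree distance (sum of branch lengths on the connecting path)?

The path runs K → … → MRCA → … → N; the MRCA is the node subtending ((E,(((A,((((F,L),P),N),(C,J),H)),I),((D,G),M))),K).
Branch lengths along that path: 2 + 2 + 4 + 8 + 8 + 2 + 3 + 1 = 30.

30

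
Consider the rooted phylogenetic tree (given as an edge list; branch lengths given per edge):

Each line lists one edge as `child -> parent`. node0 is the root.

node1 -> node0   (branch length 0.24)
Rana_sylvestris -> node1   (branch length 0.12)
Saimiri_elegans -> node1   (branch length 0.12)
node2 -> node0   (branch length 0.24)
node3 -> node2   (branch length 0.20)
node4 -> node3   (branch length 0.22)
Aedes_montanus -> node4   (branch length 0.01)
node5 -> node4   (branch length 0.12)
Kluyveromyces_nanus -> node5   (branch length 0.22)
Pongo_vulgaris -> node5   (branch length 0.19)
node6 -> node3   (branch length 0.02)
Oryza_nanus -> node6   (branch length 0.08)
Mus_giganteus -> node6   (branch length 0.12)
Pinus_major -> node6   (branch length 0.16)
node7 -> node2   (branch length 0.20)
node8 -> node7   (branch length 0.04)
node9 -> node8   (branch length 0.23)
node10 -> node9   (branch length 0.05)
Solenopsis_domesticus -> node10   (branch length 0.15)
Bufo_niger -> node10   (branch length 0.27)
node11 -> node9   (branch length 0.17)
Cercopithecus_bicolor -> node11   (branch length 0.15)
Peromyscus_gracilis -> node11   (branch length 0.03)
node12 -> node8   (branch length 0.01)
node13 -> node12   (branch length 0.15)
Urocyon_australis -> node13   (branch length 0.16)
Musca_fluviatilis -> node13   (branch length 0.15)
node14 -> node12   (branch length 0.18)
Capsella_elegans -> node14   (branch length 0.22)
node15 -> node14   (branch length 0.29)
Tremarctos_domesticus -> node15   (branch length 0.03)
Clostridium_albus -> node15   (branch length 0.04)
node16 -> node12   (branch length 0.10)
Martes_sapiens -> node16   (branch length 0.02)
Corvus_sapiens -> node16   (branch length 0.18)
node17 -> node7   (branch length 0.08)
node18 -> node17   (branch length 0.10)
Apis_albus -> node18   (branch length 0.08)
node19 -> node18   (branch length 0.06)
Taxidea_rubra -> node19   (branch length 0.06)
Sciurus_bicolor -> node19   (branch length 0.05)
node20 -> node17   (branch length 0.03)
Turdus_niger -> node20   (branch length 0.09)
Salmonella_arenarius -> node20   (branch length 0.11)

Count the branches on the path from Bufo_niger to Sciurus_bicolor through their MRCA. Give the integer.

The MRCA of Bufo_niger and Sciurus_bicolor is the node subtending ((((Solenopsis_domesticus,Bufo_niger),(Cercopithecus_bicolor,Peromyscus_gracilis)),((Urocyon_australis,Musca_fluviatilis),(Capsella_elegans,(Tremarctos_domesticus,Clostridium_albus)),(Martes_sapiens,Corvus_sapiens))),((Apis_albus,(Taxidea_rubra,Sciurus_bicolor)),(Turdus_niger,Salmonella_arenarius))).
From Bufo_niger up to that node: 4 branches. From Sciurus_bicolor up to the same node: 4 branches. Total: 4 + 4 = 8.

8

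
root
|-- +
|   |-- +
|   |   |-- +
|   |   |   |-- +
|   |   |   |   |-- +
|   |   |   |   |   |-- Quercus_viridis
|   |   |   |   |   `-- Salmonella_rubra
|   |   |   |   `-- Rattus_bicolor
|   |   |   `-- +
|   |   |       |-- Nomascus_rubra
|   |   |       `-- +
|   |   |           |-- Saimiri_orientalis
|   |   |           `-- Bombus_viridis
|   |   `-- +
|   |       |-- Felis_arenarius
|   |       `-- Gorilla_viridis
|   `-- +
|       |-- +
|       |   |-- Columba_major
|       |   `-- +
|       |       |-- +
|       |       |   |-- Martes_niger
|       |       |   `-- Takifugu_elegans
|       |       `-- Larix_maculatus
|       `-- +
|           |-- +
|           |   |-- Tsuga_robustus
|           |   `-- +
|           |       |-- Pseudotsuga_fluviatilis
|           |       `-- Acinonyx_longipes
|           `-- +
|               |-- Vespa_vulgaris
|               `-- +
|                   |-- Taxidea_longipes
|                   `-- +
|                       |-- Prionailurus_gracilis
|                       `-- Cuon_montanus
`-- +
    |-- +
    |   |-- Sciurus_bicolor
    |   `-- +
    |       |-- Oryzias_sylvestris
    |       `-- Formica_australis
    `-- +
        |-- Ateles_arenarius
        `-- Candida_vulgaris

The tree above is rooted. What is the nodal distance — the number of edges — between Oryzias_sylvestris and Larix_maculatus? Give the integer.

The MRCA of Oryzias_sylvestris and Larix_maculatus is the root of the tree.
From Oryzias_sylvestris up to that node: 4 branches. From Larix_maculatus up to the same node: 5 branches. Total: 4 + 5 = 9.

9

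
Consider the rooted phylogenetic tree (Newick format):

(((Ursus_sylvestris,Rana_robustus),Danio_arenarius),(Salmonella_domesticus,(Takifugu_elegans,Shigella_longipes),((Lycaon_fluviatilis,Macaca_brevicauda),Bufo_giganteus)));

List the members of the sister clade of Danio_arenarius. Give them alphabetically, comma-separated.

Danio_arenarius attaches to the tree at the node subtending ((Ursus_sylvestris,Rana_robustus),Danio_arenarius).
The other lineage descending from that same node — the sister group — is (Ursus_sylvestris,Rana_robustus); its 2 tips in alphabetical order are the answer.

Rana_robustus, Ursus_sylvestris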